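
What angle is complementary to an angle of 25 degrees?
Complementary angles sum to 90 degrees.
Other angle = 90 - 25
Other angle = 65 degrees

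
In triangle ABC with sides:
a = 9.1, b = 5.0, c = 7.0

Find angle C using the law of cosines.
cos(C) = (a² + b² - c²)/(2ab)
cos(C) = (9.1² + 5.0² - 7.0²)/(2·9.1·5.0) = 58.81/91 = 0.646264
C = arccos(0.646264) = 49.74°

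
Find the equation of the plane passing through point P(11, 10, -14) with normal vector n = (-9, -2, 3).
d = n·P = (-9)(11) + (-2)(10) + (3)(-14) = -161
Plane: -9x - 2y + 3z = -161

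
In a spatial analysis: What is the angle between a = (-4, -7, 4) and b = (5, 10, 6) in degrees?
a·b = -66, |a|² = 81, |b|² = 161
cos θ = -66/√13041 ≈ -0.5779
θ ≈ 125.3°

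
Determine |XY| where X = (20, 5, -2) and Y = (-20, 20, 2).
d = √[(-40)² + (15)² + (4)²] = √1841 = 42.91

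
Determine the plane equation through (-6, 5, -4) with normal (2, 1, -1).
d = n·P = (2)(-6) + (1)(5) + (-1)(-4) = -3
Plane: 2x + y - z = -3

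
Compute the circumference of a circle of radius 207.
Circumference = 2 * pi * r
Circumference = 2 * pi * 207
Circumference = 1300.62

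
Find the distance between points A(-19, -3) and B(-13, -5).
Using the distance formula: d = sqrt((x₂-x₁)² + (y₂-y₁)²)
dx = (-13) - (-19) = 6
dy = (-5) - (-3) = -2
d = sqrt(6² + (-2)²) = sqrt(36 + 4) = sqrt(40) = 6.32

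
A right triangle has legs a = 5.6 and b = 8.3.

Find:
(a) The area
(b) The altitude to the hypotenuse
(a) Area = ½ab = ½·5.6·8.3 = 23.24
(b) Hypotenuse c = √(5.6² + 8.3²) = √100.25 = 10.0125
    Area = ½·c·h_c  →  h_c = 2·Area/c = 2·23.24/10.0125 = 4.642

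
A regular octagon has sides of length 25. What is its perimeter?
Perimeter = number of sides * side length
Perimeter = 8 * 25
Perimeter = 200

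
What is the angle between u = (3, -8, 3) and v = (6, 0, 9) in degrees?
u·v = 45, |u|² = 82, |v|² = 117
cos θ = 45/√9594 ≈ 0.4594
θ ≈ 62.65°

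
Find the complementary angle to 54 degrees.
Complementary angles sum to 90 degrees.
Other angle = 90 - 54
Other angle = 36 degrees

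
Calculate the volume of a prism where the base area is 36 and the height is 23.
Volume = base area * height
Volume = 36 * 23
Volume = 828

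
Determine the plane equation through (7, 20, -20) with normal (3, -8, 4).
d = n·P = (3)(7) + (-8)(20) + (4)(-20) = -219
Plane: 3x - 8y + 4z = -219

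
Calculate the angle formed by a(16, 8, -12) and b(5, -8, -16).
a·b = 208, |a|² = 464, |b|² = 345
cos θ = 208/√160080 ≈ 0.5199
θ ≈ 58.68°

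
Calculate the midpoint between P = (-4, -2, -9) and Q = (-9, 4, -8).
Midpoint = ((-4-9)/2, (-2+4)/2, (-9-8)/2) = (-6.5, 1, -8.5)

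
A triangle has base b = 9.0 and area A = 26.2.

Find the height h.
A = ½bh  →  h = 2A/b
h = 2·26.2/9.0 = 5.822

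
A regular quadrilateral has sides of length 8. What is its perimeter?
Perimeter = number of sides * side length
Perimeter = 4 * 8
Perimeter = 32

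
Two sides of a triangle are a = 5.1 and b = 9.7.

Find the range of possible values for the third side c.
By the triangle inequality: |a - b| < c < a + b
|5.1 - 9.7| < c < 5.1 + 9.7
4.6 < c < 14.8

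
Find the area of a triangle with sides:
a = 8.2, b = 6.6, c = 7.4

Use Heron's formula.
s = (a+b+c)/2 = (8.2+6.6+7.4)/2 = 11.1
A = √(s(s-a)(s-b)(s-c)) = √(11.1·2.9·4.5·3.7)
A = √535.963 = 23.15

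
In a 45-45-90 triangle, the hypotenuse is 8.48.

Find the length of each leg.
In a 45-45-90 triangle, hypotenuse = leg·√2  →  leg = hypotenuse/√2
leg = 8.48/√2 = 5.996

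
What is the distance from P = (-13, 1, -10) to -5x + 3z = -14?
d = |(-5)(-13) + 0(1) + 3(-10) - (-14)| / √((-5)² + 0² + 3²) = 49/√34 = 8.403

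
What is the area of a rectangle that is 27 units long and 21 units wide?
Area = length * width
Area = 27 * 21
Area = 567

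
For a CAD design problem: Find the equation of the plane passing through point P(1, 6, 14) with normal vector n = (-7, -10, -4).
d = n·P = (-7)(1) + (-10)(6) + (-4)(14) = -123
Plane: -7x - 10y - 4z = -123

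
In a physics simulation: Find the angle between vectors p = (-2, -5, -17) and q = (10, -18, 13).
p·q = -151, |p|² = 318, |q|² = 593
cos θ = -151/√188574 ≈ -0.3477
θ ≈ 110.3°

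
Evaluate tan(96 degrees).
tan(96 degrees) = -9.5144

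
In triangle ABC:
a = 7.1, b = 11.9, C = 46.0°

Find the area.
Using A = ½ab·sin(C):
A = ½·7.1·11.9·sin(46.0°) = ½·84.49·0.719340 = 30.39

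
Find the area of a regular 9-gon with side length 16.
For a regular 9-gon with side length s = 16:
Apothem a = s / (2*tan(pi/9)) = 16 / (2*tan(pi/9)) ≈ 21.9798
Perimeter P = 9 * 16 = 144
Area = (1/2) * P * a = (1/2) * 144 * 21.9798 = 1582.55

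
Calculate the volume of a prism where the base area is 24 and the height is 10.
Volume = base area * height
Volume = 24 * 10
Volume = 240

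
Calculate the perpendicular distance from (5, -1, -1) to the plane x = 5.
d = |1(5) + 0(-1) + 0(-1) - (5)| / √(1² + 0² + 0²) = 0/√1 = 0.0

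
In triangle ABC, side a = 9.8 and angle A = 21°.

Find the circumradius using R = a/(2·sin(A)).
R = a/(2·sin(A)) = 9.8/(2·sin(21°))
R = 9.8/(2·0.358368) = 9.8/0.716736 = 13.67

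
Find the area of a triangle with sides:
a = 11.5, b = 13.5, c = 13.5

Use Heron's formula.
s = (a+b+c)/2 = (11.5+13.5+13.5)/2 = 19.25
A = √(s(s-a)(s-b)(s-c)) = √(19.25·7.75·5.75·5.75)
A = √4932.51 = 70.23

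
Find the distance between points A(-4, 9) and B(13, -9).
Using the distance formula: d = sqrt((x₂-x₁)² + (y₂-y₁)²)
dx = 13 - (-4) = 17
dy = (-9) - 9 = -18
d = sqrt(17² + (-18)²) = sqrt(289 + 324) = sqrt(613) = 24.76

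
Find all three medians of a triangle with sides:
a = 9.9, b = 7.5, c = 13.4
Using m_x = ½√(2y² + 2z² - x²):
m_a = ½√(2·7.5² + 2·13.4² - 9.9²) = ½√373.61 = 9.664
m_b = ½√(2·9.9² + 2·13.4² - 7.5²) = ½√498.89 = 11.17
m_c = ½√(2·9.9² + 2·7.5² - 13.4²) = ½√128.96 = 5.678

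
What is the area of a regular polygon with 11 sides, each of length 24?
For a regular 11-gon with side length s = 24:
Apothem a = s / (2*tan(pi/11)) = 24 / (2*tan(pi/11)) ≈ 40.86825
Perimeter P = 11 * 24 = 264
Area = (1/2) * P * a = (1/2) * 264 * 40.86825 = 5394.61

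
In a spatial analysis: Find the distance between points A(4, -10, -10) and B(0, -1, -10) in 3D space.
d = √[(-4)² + (9)² + (0)²] = √97 = 9.849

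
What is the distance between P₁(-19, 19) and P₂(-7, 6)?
Using the distance formula: d = sqrt((x₂-x₁)² + (y₂-y₁)²)
dx = (-7) - (-19) = 12
dy = 6 - 19 = -13
d = sqrt(12² + (-13)²) = sqrt(144 + 169) = sqrt(313) = 17.69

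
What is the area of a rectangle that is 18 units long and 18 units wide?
Area = length * width
Area = 18 * 18
Area = 324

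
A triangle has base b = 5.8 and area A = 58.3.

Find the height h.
A = ½bh  →  h = 2A/b
h = 2·58.3/5.8 = 20.1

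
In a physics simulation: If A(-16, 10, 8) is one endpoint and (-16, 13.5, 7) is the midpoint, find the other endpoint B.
B = (2×(-16) - (-16), 2×13.5 - 10, 2×7 - 8) = (-16, 17, 6)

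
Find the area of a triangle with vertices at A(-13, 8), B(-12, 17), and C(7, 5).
Using the coordinate formula: Area = (1/2)|x₁(y₂-y₃) + x₂(y₃-y₁) + x₃(y₁-y₂)|
Area = (1/2)|(-13)(17-5) + (-12)(5-8) + 7(8-17)|
Area = (1/2)|(-13)*12 + (-12)*(-3) + 7*(-9)|
Area = (1/2)|(-156) + 36 + (-63)|
Area = (1/2)*183 = 91.50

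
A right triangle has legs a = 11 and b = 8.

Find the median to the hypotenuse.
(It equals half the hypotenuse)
Hypotenuse c = √(11² + 8²) = √185 = 13.6015
Median to hypotenuse = c/2 = 6.801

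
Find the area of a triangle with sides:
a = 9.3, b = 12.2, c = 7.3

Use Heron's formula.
s = (a+b+c)/2 = (9.3+12.2+7.3)/2 = 14.4
A = √(s(s-a)(s-b)(s-c)) = √(14.4·5.1·2.2·7.1)
A = √1147.13 = 33.87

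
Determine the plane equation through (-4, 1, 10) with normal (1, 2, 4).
d = n·P = (1)(-4) + (2)(1) + (4)(10) = 38
Plane: x + 2y + 4z = 38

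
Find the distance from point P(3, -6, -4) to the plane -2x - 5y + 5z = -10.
d = |(-2)(3) + (-5)(-6) + 5(-4) - (-10)| / √((-2)² + (-5)² + 5²) = 14/√54 = 1.905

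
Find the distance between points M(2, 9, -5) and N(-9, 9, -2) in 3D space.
d = √[(-11)² + (0)² + (3)²] = √130 = 11.4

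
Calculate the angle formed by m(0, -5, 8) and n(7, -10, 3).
m·n = 74, |m|² = 89, |n|² = 158
cos θ = 74/√14062 ≈ 0.624
θ ≈ 51.39°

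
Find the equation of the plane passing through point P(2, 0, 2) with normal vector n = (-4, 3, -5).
d = n·P = (-4)(2) + (3)(0) + (-5)(2) = -18
Plane: -4x + 3y - 5z = -18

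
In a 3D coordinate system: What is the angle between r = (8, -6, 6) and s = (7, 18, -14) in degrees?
r·s = -136, |r|² = 136, |s|² = 569
cos θ = -136/√77384 ≈ -0.4889
θ ≈ 119.3°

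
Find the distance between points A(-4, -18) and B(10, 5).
Using the distance formula: d = sqrt((x₂-x₁)² + (y₂-y₁)²)
dx = 10 - (-4) = 14
dy = 5 - (-18) = 23
d = sqrt(14² + 23²) = sqrt(196 + 529) = sqrt(725) = 26.93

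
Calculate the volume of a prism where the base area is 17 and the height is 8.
Volume = base area * height
Volume = 17 * 8
Volume = 136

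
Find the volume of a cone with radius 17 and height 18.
Volume = (1/3) * pi * r² * h
Volume = (1/3) * pi * 17² * 18
Volume = (1/3) * pi * 289 * 18
Volume = (1/3) * pi * 5202
Volume = 5447.52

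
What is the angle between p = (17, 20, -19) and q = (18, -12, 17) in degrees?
p·q = -257, |p|² = 1050, |q|² = 757
cos θ = -257/√794850 ≈ -0.2883
θ ≈ 106.8°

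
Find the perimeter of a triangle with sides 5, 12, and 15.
Perimeter = sum of all sides
Perimeter = 5 + 12 + 15
Perimeter = 32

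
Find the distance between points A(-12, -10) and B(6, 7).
Using the distance formula: d = sqrt((x₂-x₁)² + (y₂-y₁)²)
dx = 6 - (-12) = 18
dy = 7 - (-10) = 17
d = sqrt(18² + 17²) = sqrt(324 + 289) = sqrt(613) = 24.76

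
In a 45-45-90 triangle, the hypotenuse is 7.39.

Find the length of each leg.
In a 45-45-90 triangle, hypotenuse = leg·√2  →  leg = hypotenuse/√2
leg = 7.39/√2 = 5.226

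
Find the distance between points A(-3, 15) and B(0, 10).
Using the distance formula: d = sqrt((x₂-x₁)² + (y₂-y₁)²)
dx = 0 - (-3) = 3
dy = 10 - 15 = -5
d = sqrt(3² + (-5)²) = sqrt(9 + 25) = sqrt(34) = 5.83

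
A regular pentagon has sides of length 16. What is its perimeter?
Perimeter = number of sides * side length
Perimeter = 5 * 16
Perimeter = 80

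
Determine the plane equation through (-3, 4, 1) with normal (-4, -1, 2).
d = n·P = (-4)(-3) + (-1)(4) + (2)(1) = 10
Plane: -4x - y + 2z = 10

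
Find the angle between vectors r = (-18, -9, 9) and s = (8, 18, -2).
r·s = -324, |r|² = 486, |s|² = 392
cos θ = -324/√190512 ≈ -0.7423
θ ≈ 137.9°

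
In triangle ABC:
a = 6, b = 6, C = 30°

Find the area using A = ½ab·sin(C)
A = ½·6·6·sin(30°) = ½·36·0.500000 = 9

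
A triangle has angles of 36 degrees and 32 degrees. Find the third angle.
Sum of angles in a triangle = 180 degrees
Third angle = 180 - 36 - 32
Third angle = 112 degrees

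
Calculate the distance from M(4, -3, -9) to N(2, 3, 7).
d = √[(-2)² + (6)² + (16)²] = √296 = 17.2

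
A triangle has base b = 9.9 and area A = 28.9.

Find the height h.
A = ½bh  →  h = 2A/b
h = 2·28.9/9.9 = 5.838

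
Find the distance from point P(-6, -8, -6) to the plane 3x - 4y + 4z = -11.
d = |3(-6) + (-4)(-8) + 4(-6) - (-11)| / √(3² + (-4)² + 4²) = 1/√41 = 0.1562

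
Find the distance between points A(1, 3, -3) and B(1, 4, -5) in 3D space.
d = √[(0)² + (1)² + (-2)²] = √5 = 2.236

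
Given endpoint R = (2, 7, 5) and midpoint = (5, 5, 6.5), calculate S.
S = (2×5 - 2, 2×5 - 7, 2×6.5 - 5) = (8, 3, 8)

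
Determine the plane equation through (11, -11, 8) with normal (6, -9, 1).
d = n·P = (6)(11) + (-9)(-11) + (1)(8) = 173
Plane: 6x - 9y + z = 173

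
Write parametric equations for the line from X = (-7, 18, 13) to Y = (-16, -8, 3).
Direction vector d = Y - X = (-9, -26, -10)
x = -7 - 9t, y = 18 - 26t, z = 13 - 10t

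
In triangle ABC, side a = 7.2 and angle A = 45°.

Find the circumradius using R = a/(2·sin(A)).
R = a/(2·sin(A)) = 7.2/(2·sin(45°))
R = 7.2/(2·0.707107) = 7.2/1.414214 = 5.091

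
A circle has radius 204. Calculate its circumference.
Circumference = 2 * pi * r
Circumference = 2 * pi * 204
Circumference = 1281.77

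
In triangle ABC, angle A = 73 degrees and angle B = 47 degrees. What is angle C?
Sum of angles in a triangle = 180 degrees
Third angle = 180 - 73 - 47
Third angle = 60 degrees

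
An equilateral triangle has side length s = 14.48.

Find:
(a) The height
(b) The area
(a) Height h = s·√3/2 = 14.48·√3/2 = 12.54
(b) Area = (√3/4)·s² = (√3/4)·14.48² = (√3/4)·209.67 = 90.79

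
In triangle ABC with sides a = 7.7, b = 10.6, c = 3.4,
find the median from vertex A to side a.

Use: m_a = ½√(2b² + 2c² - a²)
m_a = ½√(2·10.6² + 2·3.4² - 7.7²)
m_a = ½√(224.72 + 23.12 - 59.29) = ½√188.55 = 6.866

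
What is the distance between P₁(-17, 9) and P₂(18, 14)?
Using the distance formula: d = sqrt((x₂-x₁)² + (y₂-y₁)²)
dx = 18 - (-17) = 35
dy = 14 - 9 = 5
d = sqrt(35² + 5²) = sqrt(1225 + 25) = sqrt(1250) = 35.36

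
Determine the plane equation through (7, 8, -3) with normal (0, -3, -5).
d = n·P = (0)(7) + (-3)(8) + (-5)(-3) = -9
Plane: -3y - 5z = -9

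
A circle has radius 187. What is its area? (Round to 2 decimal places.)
Area = pi * r²
Area = pi * 187²
Area = pi * 34969
Area = 109858.35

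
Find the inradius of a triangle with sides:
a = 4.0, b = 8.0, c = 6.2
s = (a+b+c)/2 = (4.0+8.0+6.2)/2 = 9.1
Area = √(s(s-a)(s-b)(s-c)) = √(9.1·5.1·1.1·2.9) = 12.1675
r = Area/s = 12.1675/9.1 = 1.337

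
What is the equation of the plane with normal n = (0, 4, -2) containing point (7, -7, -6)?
d = n·P = (0)(7) + (4)(-7) + (-2)(-6) = -16
Plane: 4y - 2z = -16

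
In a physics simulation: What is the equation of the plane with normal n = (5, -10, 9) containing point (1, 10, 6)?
d = n·P = (5)(1) + (-10)(10) + (9)(6) = -41
Plane: 5x - 10y + 9z = -41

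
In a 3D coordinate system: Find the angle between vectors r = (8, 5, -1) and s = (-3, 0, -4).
r·s = -20, |r|² = 90, |s|² = 25
cos θ = -20/√2250 ≈ -0.4216
θ ≈ 114.9°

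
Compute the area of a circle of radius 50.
Area = pi * r²
Area = pi * 50²
Area = pi * 2500
Area = 7853.98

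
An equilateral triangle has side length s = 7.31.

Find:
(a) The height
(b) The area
(a) Height h = s·√3/2 = 7.31·√3/2 = 6.331
(b) Area = (√3/4)·s² = (√3/4)·7.31² = (√3/4)·53.4361 = 23.14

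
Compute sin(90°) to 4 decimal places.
sin(90 degrees) = 1
Decimal approximation: 1.0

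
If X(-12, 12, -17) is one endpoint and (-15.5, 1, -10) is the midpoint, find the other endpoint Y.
Y = (2×(-15.5) - (-12), 2×1 - 12, 2×(-10) - (-17)) = (-19, -10, -3)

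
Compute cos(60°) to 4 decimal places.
cos(60 degrees) = 1/2
Decimal approximation: 0.5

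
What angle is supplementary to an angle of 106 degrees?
Supplementary angles sum to 180 degrees.
Other angle = 180 - 106
Other angle = 74 degrees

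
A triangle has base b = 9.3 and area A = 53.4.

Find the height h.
A = ½bh  →  h = 2A/b
h = 2·53.4/9.3 = 11.48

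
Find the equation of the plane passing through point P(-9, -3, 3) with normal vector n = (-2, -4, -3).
d = n·P = (-2)(-9) + (-4)(-3) + (-3)(3) = 21
Plane: -2x - 4y - 3z = 21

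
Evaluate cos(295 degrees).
cos(295 degrees) = 0.4226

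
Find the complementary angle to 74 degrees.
Complementary angles sum to 90 degrees.
Other angle = 90 - 74
Other angle = 16 degrees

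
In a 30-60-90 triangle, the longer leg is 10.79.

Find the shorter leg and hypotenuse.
In a 30-60-90 triangle, sides are in ratio 1 : √3 : 2.
Long leg = short leg·√3  →  short leg = 10.79/√3 = 6.23
Hypotenuse = 2·(short leg) = 2·10.79/√3 = 12.46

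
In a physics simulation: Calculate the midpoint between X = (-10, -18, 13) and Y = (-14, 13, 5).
Midpoint = ((-10-14)/2, (-18+13)/2, (13+5)/2) = (-12, -2.5, 9)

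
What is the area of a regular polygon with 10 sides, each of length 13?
For a regular 10-gon with side length s = 13:
Apothem a = s / (2*tan(pi/10)) = 13 / (2*tan(pi/10)) ≈ 20.0049
Perimeter P = 10 * 13 = 130
Area = (1/2) * P * a = (1/2) * 130 * 20.0049 = 1300.32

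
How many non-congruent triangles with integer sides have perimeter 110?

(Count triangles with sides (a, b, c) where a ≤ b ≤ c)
With a ≤ b ≤ c and a + b + c = 110, the triangle inequality a + b > c gives c < 110/2, so c ≤ 54.
Iterate a from 1 to ⌊p/3⌋ = 36; for each a, b ranges from a to ⌊(p−a)/2⌋ with c = p − a − b, keeping only c ≥ b.
Triples: (2, 54, 54), (3, 53, 54), (4, 52, 54), …
Count = 252 triangles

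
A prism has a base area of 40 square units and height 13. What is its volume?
Volume = base area * height
Volume = 40 * 13
Volume = 520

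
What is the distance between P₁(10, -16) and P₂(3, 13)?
Using the distance formula: d = sqrt((x₂-x₁)² + (y₂-y₁)²)
dx = 3 - 10 = -7
dy = 13 - (-16) = 29
d = sqrt((-7)² + 29²) = sqrt(49 + 841) = sqrt(890) = 29.83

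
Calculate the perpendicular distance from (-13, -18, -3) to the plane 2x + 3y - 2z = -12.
d = |2(-13) + 3(-18) + (-2)(-3) - (-12)| / √(2² + 3² + (-2)²) = 62/√17 = 15.04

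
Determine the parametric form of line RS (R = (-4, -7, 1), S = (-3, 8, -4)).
Direction vector d = S - R = (1, 15, -5)
x = -4 + t, y = -7 + 15t, z = 1 - 5t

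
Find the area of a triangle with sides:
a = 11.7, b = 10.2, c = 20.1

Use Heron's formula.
s = (a+b+c)/2 = (11.7+10.2+20.1)/2 = 21
A = √(s(s-a)(s-b)(s-c)) = √(21·9.3·10.8·0.9)
A = √1898.32 = 43.57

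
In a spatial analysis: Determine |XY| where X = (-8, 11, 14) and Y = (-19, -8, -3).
d = √[(-11)² + (-19)² + (-17)²] = √771 = 27.77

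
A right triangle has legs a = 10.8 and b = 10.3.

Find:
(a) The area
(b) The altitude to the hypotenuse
(a) Area = ½ab = ½·10.8·10.3 = 55.62
(b) Hypotenuse c = √(10.8² + 10.3²) = √222.73 = 14.9241
    Area = ½·c·h_c  →  h_c = 2·Area/c = 2·55.62/14.9241 = 7.454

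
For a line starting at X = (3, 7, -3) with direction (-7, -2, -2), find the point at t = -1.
P(-1) = (3 + (-7)(-1), 7 + (-2)(-1), -3 + (-2)(-1)) = (10, 9, -1)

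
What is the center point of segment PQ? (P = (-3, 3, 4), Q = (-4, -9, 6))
Midpoint = ((-3-4)/2, (3-9)/2, (4+6)/2) = (-3.5, -3, 5)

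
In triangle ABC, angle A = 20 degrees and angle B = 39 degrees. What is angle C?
Sum of angles in a triangle = 180 degrees
Third angle = 180 - 20 - 39
Third angle = 121 degrees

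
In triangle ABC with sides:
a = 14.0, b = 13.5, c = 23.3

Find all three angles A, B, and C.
By the law of cosines:
cos(A) = (b² + c² - a²)/(2bc) = 0.841106  →  A = 32.74°
cos(B) = (a² + c² - b²)/(2ac) = 0.853219  →  B = 31.44°
cos(C) = (a² + b² - c²)/(2ab) = -0.435556  →  C = 115.8°
Check: A + B + C = 180.0° ✓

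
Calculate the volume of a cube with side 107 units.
Volume = s³
Volume = 107³
Volume = 1225043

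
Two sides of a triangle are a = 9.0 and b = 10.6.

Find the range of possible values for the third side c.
By the triangle inequality: |a - b| < c < a + b
|9.0 - 10.6| < c < 9.0 + 10.6
1.6 < c < 19.6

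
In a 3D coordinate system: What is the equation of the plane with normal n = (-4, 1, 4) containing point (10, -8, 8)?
d = n·P = (-4)(10) + (1)(-8) + (4)(8) = -16
Plane: -4x + y + 4z = -16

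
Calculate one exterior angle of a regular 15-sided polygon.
Exterior angle of a regular n-gon = 360/n
Exterior angle = 360/15
Exterior angle = 24 degrees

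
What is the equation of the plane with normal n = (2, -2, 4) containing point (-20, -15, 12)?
d = n·P = (2)(-20) + (-2)(-15) + (4)(12) = 38
Plane: 2x - 2y + 4z = 38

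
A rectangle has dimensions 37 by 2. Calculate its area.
Area = length * width
Area = 37 * 2
Area = 74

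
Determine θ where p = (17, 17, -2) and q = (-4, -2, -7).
p·q = -88, |p|² = 582, |q|² = 69
cos θ = -88/√40158 ≈ -0.4391
θ ≈ 116.0°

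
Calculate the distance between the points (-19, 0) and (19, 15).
Using the distance formula: d = sqrt((x₂-x₁)² + (y₂-y₁)²)
dx = 19 - (-19) = 38
dy = 15 - 0 = 15
d = sqrt(38² + 15²) = sqrt(1444 + 225) = sqrt(1669) = 40.85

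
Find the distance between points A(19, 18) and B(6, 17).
Using the distance formula: d = sqrt((x₂-x₁)² + (y₂-y₁)²)
dx = 6 - 19 = -13
dy = 17 - 18 = -1
d = sqrt((-13)² + (-1)²) = sqrt(169 + 1) = sqrt(170) = 13.04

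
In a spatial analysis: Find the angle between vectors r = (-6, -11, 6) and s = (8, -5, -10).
r·s = -53, |r|² = 193, |s|² = 189
cos θ = -53/√36477 ≈ -0.2775
θ ≈ 106.1°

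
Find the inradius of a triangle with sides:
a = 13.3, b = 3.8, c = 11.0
s = (a+b+c)/2 = (13.3+3.8+11.0)/2 = 14.05
Area = √(s(s-a)(s-b)(s-c)) = √(14.05·0.75·10.25·3.05) = 18.1502
r = Area/s = 18.1502/14.05 = 1.292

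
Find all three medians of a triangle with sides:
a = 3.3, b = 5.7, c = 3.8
Using m_x = ½√(2y² + 2z² - x²):
m_a = ½√(2·5.7² + 2·3.8² - 3.3²) = ½√82.97 = 4.554
m_b = ½√(2·3.3² + 2·3.8² - 5.7²) = ½√18.17 = 2.131
m_c = ½√(2·3.3² + 2·5.7² - 3.8²) = ½√72.32 = 4.252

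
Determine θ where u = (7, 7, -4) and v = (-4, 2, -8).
u·v = 18, |u|² = 114, |v|² = 84
cos θ = 18/√9576 ≈ 0.1839
θ ≈ 79.4°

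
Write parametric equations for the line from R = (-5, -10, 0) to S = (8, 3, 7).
Direction vector d = S - R = (13, 13, 7)
x = -5 + 13t, y = -10 + 13t, z = 0 + 7t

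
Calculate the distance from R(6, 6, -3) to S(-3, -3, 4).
d = √[(-9)² + (-9)² + (7)²] = √211 = 14.53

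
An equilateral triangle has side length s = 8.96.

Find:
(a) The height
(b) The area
(a) Height h = s·√3/2 = 8.96·√3/2 = 7.76
(b) Area = (√3/4)·s² = (√3/4)·8.96² = (√3/4)·80.2816 = 34.76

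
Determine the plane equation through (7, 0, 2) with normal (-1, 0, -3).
d = n·P = (-1)(7) + (0)(0) + (-3)(2) = -13
Plane: -x - 3z = -13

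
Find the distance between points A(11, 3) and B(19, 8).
Using the distance formula: d = sqrt((x₂-x₁)² + (y₂-y₁)²)
dx = 19 - 11 = 8
dy = 8 - 3 = 5
d = sqrt(8² + 5²) = sqrt(64 + 25) = sqrt(89) = 9.43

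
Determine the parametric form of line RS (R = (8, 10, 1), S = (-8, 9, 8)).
Direction vector d = S - R = (-16, -1, 7)
x = 8 - 16t, y = 10 - t, z = 1 + 7t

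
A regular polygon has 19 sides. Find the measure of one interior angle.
Interior angle of a regular n-gon = (n-2)*180/n
Interior angle = (19-2)*180/19
Interior angle = 17*180/19
Interior angle = 3060/19
Interior angle = 161.05 degrees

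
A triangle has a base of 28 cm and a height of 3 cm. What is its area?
Area = (1/2) * base * height
Area = (1/2) * 28 * 3
Area = 42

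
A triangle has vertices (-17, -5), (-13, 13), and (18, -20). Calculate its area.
Using the coordinate formula: Area = (1/2)|x₁(y₂-y₃) + x₂(y₃-y₁) + x₃(y₁-y₂)|
Area = (1/2)|(-17)(13-(-20)) + (-13)((-20)-(-5)) + 18((-5)-13)|
Area = (1/2)|(-17)*33 + (-13)*(-15) + 18*(-18)|
Area = (1/2)|(-561) + 195 + (-324)|
Area = (1/2)*690 = 345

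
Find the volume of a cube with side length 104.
Volume = s³
Volume = 104³
Volume = 1124864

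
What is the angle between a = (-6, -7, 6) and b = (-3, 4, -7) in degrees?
a·b = -52, |a|² = 121, |b|² = 74
cos θ = -52/√8954 ≈ -0.5495
θ ≈ 123.3°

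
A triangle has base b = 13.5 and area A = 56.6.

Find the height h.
A = ½bh  →  h = 2A/b
h = 2·56.6/13.5 = 8.385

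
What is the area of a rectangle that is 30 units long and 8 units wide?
Area = length * width
Area = 30 * 8
Area = 240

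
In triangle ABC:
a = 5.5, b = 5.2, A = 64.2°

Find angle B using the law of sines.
sin(B)/b = sin(A)/a
sin(B) = b·sin(A)/a = 5.2·sin(64.2°)/5.5 = 0.851210
B = arcsin(0.851210) = 58.34°  (b ≤ a, so B ≤ A and the acute solution is unique)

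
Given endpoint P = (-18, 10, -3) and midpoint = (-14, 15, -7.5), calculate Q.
Q = (2×(-14) - (-18), 2×15 - 10, 2×(-7.5) - (-3)) = (-10, 20, -12)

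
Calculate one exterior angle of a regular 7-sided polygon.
Exterior angle of a regular n-gon = 360/n
Exterior angle = 360/7
Exterior angle = 51.43 degrees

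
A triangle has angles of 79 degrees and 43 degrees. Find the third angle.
Sum of angles in a triangle = 180 degrees
Third angle = 180 - 79 - 43
Third angle = 58 degrees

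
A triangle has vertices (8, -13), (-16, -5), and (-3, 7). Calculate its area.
Using the coordinate formula: Area = (1/2)|x₁(y₂-y₃) + x₂(y₃-y₁) + x₃(y₁-y₂)|
Area = (1/2)|8((-5)-7) + (-16)(7-(-13)) + (-3)((-13)-(-5))|
Area = (1/2)|8*(-12) + (-16)*20 + (-3)*(-8)|
Area = (1/2)|(-96) + (-320) + 24|
Area = (1/2)*392 = 196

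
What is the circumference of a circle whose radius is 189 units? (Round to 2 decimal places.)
Circumference = 2 * pi * r
Circumference = 2 * pi * 189
Circumference = 1187.52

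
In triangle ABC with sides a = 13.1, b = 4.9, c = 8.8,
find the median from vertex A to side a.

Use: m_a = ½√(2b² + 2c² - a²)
m_a = ½√(2·4.9² + 2·8.8² - 13.1²)
m_a = ½√(48.02 + 154.88 - 171.61) = ½√31.29 = 2.797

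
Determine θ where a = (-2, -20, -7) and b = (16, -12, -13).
a·b = 299, |a|² = 453, |b|² = 569
cos θ = 299/√257757 ≈ 0.5889
θ ≈ 53.92°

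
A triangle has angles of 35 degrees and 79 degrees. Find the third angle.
Sum of angles in a triangle = 180 degrees
Third angle = 180 - 35 - 79
Third angle = 66 degrees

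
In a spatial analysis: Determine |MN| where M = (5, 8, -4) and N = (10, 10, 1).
d = √[(5)² + (2)² + (5)²] = √54 = 7.348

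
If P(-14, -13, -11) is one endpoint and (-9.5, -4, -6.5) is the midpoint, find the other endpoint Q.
Q = (2×(-9.5) - (-14), 2×(-4) - (-13), 2×(-6.5) - (-11)) = (-5, 5, -2)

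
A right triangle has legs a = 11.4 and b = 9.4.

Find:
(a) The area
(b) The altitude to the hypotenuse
(a) Area = ½ab = ½·11.4·9.4 = 53.58
(b) Hypotenuse c = √(11.4² + 9.4²) = √218.32 = 14.7757
    Area = ½·c·h_c  →  h_c = 2·Area/c = 2·53.58/14.7757 = 7.252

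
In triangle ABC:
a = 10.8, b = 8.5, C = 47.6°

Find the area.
Using A = ½ab·sin(C):
A = ½·10.8·8.5·sin(47.6°) = ½·91.8·0.738455 = 33.9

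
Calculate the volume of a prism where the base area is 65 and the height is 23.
Volume = base area * height
Volume = 65 * 23
Volume = 1495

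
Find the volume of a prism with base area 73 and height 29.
Volume = base area * height
Volume = 73 * 29
Volume = 2117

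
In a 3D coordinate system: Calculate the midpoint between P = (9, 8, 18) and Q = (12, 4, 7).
Midpoint = ((9+12)/2, (8+4)/2, (18+7)/2) = (10.5, 6, 12.5)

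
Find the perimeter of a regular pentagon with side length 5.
Perimeter = number of sides * side length
Perimeter = 5 * 5
Perimeter = 25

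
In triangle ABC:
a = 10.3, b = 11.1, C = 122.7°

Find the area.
Using A = ½ab·sin(C):
A = ½·10.3·11.1·sin(122.7°) = ½·114.33·0.841511 = 48.1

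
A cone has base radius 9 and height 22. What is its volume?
Volume = (1/3) * pi * r² * h
Volume = (1/3) * pi * 9² * 22
Volume = (1/3) * pi * 81 * 22
Volume = (1/3) * pi * 1782
Volume = 1866.11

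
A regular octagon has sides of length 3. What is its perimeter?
Perimeter = number of sides * side length
Perimeter = 8 * 3
Perimeter = 24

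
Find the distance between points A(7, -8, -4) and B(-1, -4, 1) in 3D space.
d = √[(-8)² + (4)² + (5)²] = √105 = 10.25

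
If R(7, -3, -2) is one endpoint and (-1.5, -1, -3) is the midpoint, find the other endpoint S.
S = (2×(-1.5) - 7, 2×(-1) - (-3), 2×(-3) - (-2)) = (-10, 1, -4)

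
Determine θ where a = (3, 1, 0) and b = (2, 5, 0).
a·b = 11, |a|² = 10, |b|² = 29
cos θ = 11/√290 ≈ 0.6459
θ ≈ 49.76°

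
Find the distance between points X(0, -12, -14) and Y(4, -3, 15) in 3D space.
d = √[(4)² + (9)² + (29)²] = √938 = 30.63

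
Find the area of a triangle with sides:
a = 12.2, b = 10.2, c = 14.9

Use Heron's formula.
s = (a+b+c)/2 = (12.2+10.2+14.9)/2 = 18.65
A = √(s(s-a)(s-b)(s-c)) = √(18.65·6.45·8.45·3.75)
A = √3811.77 = 61.74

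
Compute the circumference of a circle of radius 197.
Circumference = 2 * pi * r
Circumference = 2 * pi * 197
Circumference = 1237.79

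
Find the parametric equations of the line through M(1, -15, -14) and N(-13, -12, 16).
Direction vector d = N - M = (-14, 3, 30)
x = 1 - 14t, y = -15 + 3t, z = -14 + 30t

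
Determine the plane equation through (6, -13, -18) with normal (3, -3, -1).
d = n·P = (3)(6) + (-3)(-13) + (-1)(-18) = 75
Plane: 3x - 3y - z = 75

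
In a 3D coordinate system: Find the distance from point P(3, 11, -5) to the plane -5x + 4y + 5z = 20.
d = |(-5)(3) + 4(11) + 5(-5) - (20)| / √((-5)² + 4² + 5²) = 16/√66 = 1.969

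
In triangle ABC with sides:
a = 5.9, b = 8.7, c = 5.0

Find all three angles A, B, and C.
By the law of cosines:
cos(A) = (b² + c² - a²)/(2bc) = 0.757241  →  A = 40.78°
cos(B) = (a² + c² - b²)/(2ac) = -0.269153  →  B = 105.6°
cos(C) = (a² + b² - c²)/(2ab) = 0.832846  →  C = 33.61°
Check: A + B + C = 180.0° ✓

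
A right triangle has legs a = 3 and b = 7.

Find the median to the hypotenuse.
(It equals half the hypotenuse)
Hypotenuse c = √(3² + 7²) = √58 = 7.61577
Median to hypotenuse = c/2 = 3.808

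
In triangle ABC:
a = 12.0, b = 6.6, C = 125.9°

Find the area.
Using A = ½ab·sin(C):
A = ½·12.0·6.6·sin(125.9°) = ½·79.2·0.810042 = 32.08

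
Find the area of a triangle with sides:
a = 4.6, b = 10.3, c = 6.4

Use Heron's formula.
s = (a+b+c)/2 = (4.6+10.3+6.4)/2 = 10.65
A = √(s(s-a)(s-b)(s-c)) = √(10.65·6.05·0.35·4.25)
A = √95.8433 = 9.79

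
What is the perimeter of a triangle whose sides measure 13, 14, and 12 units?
Perimeter = sum of all sides
Perimeter = 13 + 14 + 12
Perimeter = 39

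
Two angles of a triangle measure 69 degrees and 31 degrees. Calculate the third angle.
Sum of angles in a triangle = 180 degrees
Third angle = 180 - 69 - 31
Third angle = 80 degrees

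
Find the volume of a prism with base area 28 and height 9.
Volume = base area * height
Volume = 28 * 9
Volume = 252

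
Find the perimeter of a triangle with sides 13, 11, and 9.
Perimeter = sum of all sides
Perimeter = 13 + 11 + 9
Perimeter = 33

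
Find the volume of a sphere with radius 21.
Volume = (4/3) * pi * r³
Volume = (4/3) * pi * 21³
Volume = (4/3) * pi * 9261
Volume = 38792.39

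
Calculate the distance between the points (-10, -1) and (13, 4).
Using the distance formula: d = sqrt((x₂-x₁)² + (y₂-y₁)²)
dx = 13 - (-10) = 23
dy = 4 - (-1) = 5
d = sqrt(23² + 5²) = sqrt(529 + 25) = sqrt(554) = 23.54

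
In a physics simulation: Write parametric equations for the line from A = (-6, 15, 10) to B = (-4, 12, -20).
Direction vector d = B - A = (2, -3, -30)
x = -6 + 2t, y = 15 - 3t, z = 10 - 30t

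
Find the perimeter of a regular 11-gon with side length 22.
Perimeter = number of sides * side length
Perimeter = 11 * 22
Perimeter = 242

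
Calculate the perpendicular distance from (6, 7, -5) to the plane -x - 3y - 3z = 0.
d = |(-1)(6) + (-3)(7) + (-3)(-5) - (0)| / √((-1)² + (-3)² + (-3)²) = 12/√19 = 2.753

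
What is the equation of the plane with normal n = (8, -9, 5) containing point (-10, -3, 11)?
d = n·P = (8)(-10) + (-9)(-3) + (5)(11) = 2
Plane: 8x - 9y + 5z = 2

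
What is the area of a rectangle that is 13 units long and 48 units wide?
Area = length * width
Area = 13 * 48
Area = 624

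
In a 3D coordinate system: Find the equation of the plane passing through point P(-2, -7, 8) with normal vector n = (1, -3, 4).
d = n·P = (1)(-2) + (-3)(-7) + (4)(8) = 51
Plane: x - 3y + 4z = 51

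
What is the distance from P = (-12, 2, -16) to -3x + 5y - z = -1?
d = |(-3)(-12) + 5(2) + (-1)(-16) - (-1)| / √((-3)² + 5² + (-1)²) = 63/√35 = 10.65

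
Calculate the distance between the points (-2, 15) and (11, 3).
Using the distance formula: d = sqrt((x₂-x₁)² + (y₂-y₁)²)
dx = 11 - (-2) = 13
dy = 3 - 15 = -12
d = sqrt(13² + (-12)²) = sqrt(169 + 144) = sqrt(313) = 17.69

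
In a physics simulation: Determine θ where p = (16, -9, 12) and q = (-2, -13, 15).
p·q = 265, |p|² = 481, |q|² = 398
cos θ = 265/√191438 ≈ 0.6057
θ ≈ 52.72°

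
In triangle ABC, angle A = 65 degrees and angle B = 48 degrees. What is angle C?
Sum of angles in a triangle = 180 degrees
Third angle = 180 - 65 - 48
Third angle = 67 degrees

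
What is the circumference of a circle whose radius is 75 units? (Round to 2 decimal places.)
Circumference = 2 * pi * r
Circumference = 2 * pi * 75
Circumference = 471.24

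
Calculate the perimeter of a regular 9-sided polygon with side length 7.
Perimeter = number of sides * side length
Perimeter = 9 * 7
Perimeter = 63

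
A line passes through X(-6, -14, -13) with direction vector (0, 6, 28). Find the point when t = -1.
P(-1) = (-6 + 0(-1), -14 + 6(-1), -13 + 28(-1)) = (-6, -20, -41)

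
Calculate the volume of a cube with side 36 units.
Volume = s³
Volume = 36³
Volume = 46656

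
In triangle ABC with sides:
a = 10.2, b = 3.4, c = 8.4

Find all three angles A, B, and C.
By the law of cosines:
cos(A) = (b² + c² - a²)/(2bc) = -0.383754  →  A = 112.6°
cos(B) = (a² + c² - b²)/(2ac) = 0.951447  →  B = 17.93°
cos(C) = (a² + b² - c²)/(2ab) = 0.649366  →  C = 49.51°
Check: A + B + C = 180.0° ✓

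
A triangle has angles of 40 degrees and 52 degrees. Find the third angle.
Sum of angles in a triangle = 180 degrees
Third angle = 180 - 40 - 52
Third angle = 88 degrees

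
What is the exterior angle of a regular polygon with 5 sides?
Exterior angle of a regular n-gon = 360/n
Exterior angle = 360/5
Exterior angle = 72 degrees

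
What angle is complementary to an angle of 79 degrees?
Complementary angles sum to 90 degrees.
Other angle = 90 - 79
Other angle = 11 degrees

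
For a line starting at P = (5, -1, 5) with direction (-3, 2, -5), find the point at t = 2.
P(2) = (5 + (-3)(2), -1 + 2(2), 5 + (-5)(2)) = (-1, 3, -5)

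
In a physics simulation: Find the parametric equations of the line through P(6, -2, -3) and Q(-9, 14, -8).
Direction vector d = Q - P = (-15, 16, -5)
x = 6 - 15t, y = -2 + 16t, z = -3 - 5t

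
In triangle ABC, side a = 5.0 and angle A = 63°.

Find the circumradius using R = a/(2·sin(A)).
R = a/(2·sin(A)) = 5.0/(2·sin(63°))
R = 5.0/(2·0.891007) = 5.0/1.782013 = 2.806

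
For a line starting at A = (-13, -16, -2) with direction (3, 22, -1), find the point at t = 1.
P(1) = (-13 + 3(1), -16 + 22(1), -2 + (-1)(1)) = (-10, 6, -3)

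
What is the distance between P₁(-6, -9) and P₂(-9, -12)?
Using the distance formula: d = sqrt((x₂-x₁)² + (y₂-y₁)²)
dx = (-9) - (-6) = -3
dy = (-12) - (-9) = -3
d = sqrt((-3)² + (-3)²) = sqrt(9 + 9) = sqrt(18) = 4.24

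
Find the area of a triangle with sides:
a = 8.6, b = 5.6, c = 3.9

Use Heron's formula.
s = (a+b+c)/2 = (8.6+5.6+3.9)/2 = 9.05
A = √(s(s-a)(s-b)(s-c)) = √(9.05·0.45·3.45·5.15)
A = √72.3581 = 8.506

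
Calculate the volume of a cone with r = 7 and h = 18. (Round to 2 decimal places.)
Volume = (1/3) * pi * r² * h
Volume = (1/3) * pi * 7² * 18
Volume = (1/3) * pi * 49 * 18
Volume = (1/3) * pi * 882
Volume = 923.63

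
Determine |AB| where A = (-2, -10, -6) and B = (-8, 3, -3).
d = √[(-6)² + (13)² + (3)²] = √214 = 14.63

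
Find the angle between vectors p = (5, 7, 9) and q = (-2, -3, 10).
p·q = 59, |p|² = 155, |q|² = 113
cos θ = 59/√17515 ≈ 0.4458
θ ≈ 63.53°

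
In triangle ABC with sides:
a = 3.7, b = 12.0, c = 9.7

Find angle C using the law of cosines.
cos(C) = (a² + b² - c²)/(2ab)
cos(C) = (3.7² + 12.0² - 9.7²)/(2·3.7·12.0) = 63.6/88.8 = 0.716216
C = arccos(0.716216) = 44.26°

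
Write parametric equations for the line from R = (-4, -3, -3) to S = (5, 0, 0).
Direction vector d = S - R = (9, 3, 3)
x = -4 + 9t, y = -3 + 3t, z = -3 + 3t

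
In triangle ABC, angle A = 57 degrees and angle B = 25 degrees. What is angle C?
Sum of angles in a triangle = 180 degrees
Third angle = 180 - 57 - 25
Third angle = 98 degrees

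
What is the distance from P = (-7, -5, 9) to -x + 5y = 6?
d = |(-1)(-7) + 5(-5) + 0(9) - (6)| / √((-1)² + 5² + 0²) = 24/√26 = 4.707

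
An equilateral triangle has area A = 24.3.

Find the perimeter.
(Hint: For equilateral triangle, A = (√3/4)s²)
A = (√3/4)s²  →  s² = 4A/√3 = 4·24.3/√3 = 56.1184
s = 7.49122
Perimeter = 3s = 22.47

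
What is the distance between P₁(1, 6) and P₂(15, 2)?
Using the distance formula: d = sqrt((x₂-x₁)² + (y₂-y₁)²)
dx = 15 - 1 = 14
dy = 2 - 6 = -4
d = sqrt(14² + (-4)²) = sqrt(196 + 16) = sqrt(212) = 14.56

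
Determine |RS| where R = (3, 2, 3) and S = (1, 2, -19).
d = √[(-2)² + (0)² + (-22)²] = √488 = 22.09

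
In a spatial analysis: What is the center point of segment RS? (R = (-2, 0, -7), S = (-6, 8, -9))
Midpoint = ((-2-6)/2, (0+8)/2, (-7-9)/2) = (-4, 4, -8)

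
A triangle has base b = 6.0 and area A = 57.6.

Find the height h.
A = ½bh  →  h = 2A/b
h = 2·57.6/6.0 = 19.2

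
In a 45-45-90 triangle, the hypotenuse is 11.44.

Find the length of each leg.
In a 45-45-90 triangle, hypotenuse = leg·√2  →  leg = hypotenuse/√2
leg = 11.44/√2 = 8.089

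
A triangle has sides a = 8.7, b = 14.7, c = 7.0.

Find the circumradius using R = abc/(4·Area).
s = (a+b+c)/2 = 15.2
Area = √(s(s-a)(s-b)(s-c)) = √(15.2·6.5·0.5·8.2) = 20.1266
R = abc/(4·Area) = (8.7·14.7·7.0)/(4·20.1266) = 895.23/80.5064 = 11.12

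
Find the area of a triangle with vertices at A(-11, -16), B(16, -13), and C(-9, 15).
Using the coordinate formula: Area = (1/2)|x₁(y₂-y₃) + x₂(y₃-y₁) + x₃(y₁-y₂)|
Area = (1/2)|(-11)((-13)-15) + 16(15-(-16)) + (-9)((-16)-(-13))|
Area = (1/2)|(-11)*(-28) + 16*31 + (-9)*(-3)|
Area = (1/2)|308 + 496 + 27|
Area = (1/2)*831 = 415.50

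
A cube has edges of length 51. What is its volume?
Volume = s³
Volume = 51³
Volume = 132651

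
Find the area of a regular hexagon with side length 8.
For a regular 6-gon with side length s = 8:
Apothem a = s / (2*tan(pi/6)) = 8 / (2*tan(pi/6)) ≈ 6.9282
Perimeter P = 6 * 8 = 48
Area = (1/2) * P * a = (1/2) * 48 * 6.9282 = 166.28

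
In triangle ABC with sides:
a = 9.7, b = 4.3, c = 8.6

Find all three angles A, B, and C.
By the law of cosines:
cos(A) = (b² + c² - a²)/(2bc) = -0.022174  →  A = 91.27°
cos(B) = (a² + c² - b²)/(2ac) = 0.896428  →  B = 26.31°
cos(C) = (a² + b² - c²)/(2ab) = 0.462959  →  C = 62.42°
Check: A + B + C = 180.0° ✓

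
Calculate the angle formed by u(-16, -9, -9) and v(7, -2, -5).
u·v = -49, |u|² = 418, |v|² = 78
cos θ = -49/√32604 ≈ -0.2714
θ ≈ 105.7°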